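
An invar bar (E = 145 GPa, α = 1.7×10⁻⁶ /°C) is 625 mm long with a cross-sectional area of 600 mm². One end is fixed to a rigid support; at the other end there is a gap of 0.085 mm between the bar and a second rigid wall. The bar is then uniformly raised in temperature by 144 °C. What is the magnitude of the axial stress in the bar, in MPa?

If the wall were absent the bar would grow by αΔT L = 1.7×10⁻⁶ × 144 × 625 = 0.153 mm.
This exceeds the 0.085 mm gap, so the wall pushes back. The portion of expansion that must be recovered elastically is δ_free − gap = 0.153 − 0.085 = 0.068 mm.
So σ = E(δ_free − g)/L = 145×10³ × 0.068/625 = 15.78 MPa.

σ ≈ 15.8 MPa (compressive)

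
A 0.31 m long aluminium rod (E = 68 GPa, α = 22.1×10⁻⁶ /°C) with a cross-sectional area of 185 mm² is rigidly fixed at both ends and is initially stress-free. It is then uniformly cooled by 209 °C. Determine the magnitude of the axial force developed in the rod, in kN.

The ends cannot move, so σ = EαΔT = 68×10³ × 22.1×10⁻⁶ × 209 = 314.1 MPa.
Then P = σA = 314.1 × 185 mm² = 58.11 kN, tensile.

P ≈ 58.1 kN (tensile)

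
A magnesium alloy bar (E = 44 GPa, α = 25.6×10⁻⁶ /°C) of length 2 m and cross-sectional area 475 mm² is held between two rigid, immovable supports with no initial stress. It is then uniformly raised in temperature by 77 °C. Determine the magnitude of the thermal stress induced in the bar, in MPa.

Because both ends are immovable the net strain is zero, and the suppressed thermal strain is αΔT = 25.6×10⁻⁶ × 77 = 1971.2×10⁻⁶.
Hence σ = E·αΔT = 44×10³ × 1971.2×10⁻⁶ = 86.73 MPa, compressive.

σ ≈ 86.7 MPa (compressive)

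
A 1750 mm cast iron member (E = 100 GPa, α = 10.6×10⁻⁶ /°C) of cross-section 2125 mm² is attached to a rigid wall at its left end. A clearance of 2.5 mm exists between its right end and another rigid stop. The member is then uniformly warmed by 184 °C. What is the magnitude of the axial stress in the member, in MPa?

Free thermal elongation = αΔT L = 10.6×10⁻⁶ × 184 × 1750 = 3.413 mm.
After closing the 2.5 mm clearance, 3.413 − 2.5 = 0.9132 mm of expansion remains to be suppressed by the wall.
So σ = E(δ_free − g)/L = 100×10³ × 0.9132/1750 = 52.18 MPa.

σ ≈ 52.2 MPa (compressive)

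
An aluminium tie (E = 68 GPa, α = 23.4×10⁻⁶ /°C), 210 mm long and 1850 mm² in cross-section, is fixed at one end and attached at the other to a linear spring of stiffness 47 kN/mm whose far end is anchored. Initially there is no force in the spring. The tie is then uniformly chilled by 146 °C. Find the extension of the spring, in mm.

Free thermal contraction: δ_free = αΔT L = 23.4×10⁻⁶ × 146 × 210 = 0.7174 mm.
Let P be the tensile force in the spring. The tie extends elastically by PL/(AE) and the spring stretches by P/k; together these equal δ_free.
So P = δ_free / [L/(AE) + 1/k] = 0.7174 / [ 210/(1850×68×10³) + 1/(47×10³) ].
P = 0.7174 / 2.295×10⁻⁵ = 31270 N.
Spring extension = P/k = 31270/(47×10³) = 0.6652 mm.

δ ≈ 0.665 mm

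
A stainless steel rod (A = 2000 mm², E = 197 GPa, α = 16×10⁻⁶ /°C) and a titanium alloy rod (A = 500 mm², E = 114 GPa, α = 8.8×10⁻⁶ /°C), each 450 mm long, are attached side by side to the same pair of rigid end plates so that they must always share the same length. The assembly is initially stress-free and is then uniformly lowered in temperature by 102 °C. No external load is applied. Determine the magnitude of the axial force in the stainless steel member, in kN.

Equilibrium of a rigid end plate with no external load gives equal and opposite internal forces ±P in the two members. Since α_{stainless steel} > α_{titanium alloy}, cooling drives the stainless steel into tension and the titanium alloy into compression.
Equating the net (thermal + elastic) strains gives |α₁ − α₂|·ΔT = P·[1/(A₁E₁) + 1/(A₂E₂)].
|α₁ − α₂|·ΔT = 7.2×10⁻⁶ × 102 = 0.0007344.
1/(A₁E₁) + 1/(A₂E₂) = 1/(2000×197×10³) + 1/(500×114×10³) = 2.008×10⁻⁸ N⁻¹.
P = 0.0007344 / 2.008×10⁻⁸ = 36570 N = 36.57 kN.

P ≈ 36.6 kN (tensile in the stainless steel)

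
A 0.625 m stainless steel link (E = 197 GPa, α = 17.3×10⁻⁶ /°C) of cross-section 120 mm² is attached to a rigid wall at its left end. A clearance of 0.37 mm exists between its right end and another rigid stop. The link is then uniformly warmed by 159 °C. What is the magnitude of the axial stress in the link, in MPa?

Unrestrained expansion: δ_free = αΔT L = 17.3×10⁻⁶ × 159 × 625 = 1.719 mm.
The gap closes (δ_free > 0.37 mm) and the wall then resists a further 1.719 − 0.37 = 1.349 mm of expansion.
Compatibility: PL/(AE) = 1.349 mm, so σ = P/A = E × (1.349/625) = 425.3 MPa.

σ ≈ 425 MPa (compressive)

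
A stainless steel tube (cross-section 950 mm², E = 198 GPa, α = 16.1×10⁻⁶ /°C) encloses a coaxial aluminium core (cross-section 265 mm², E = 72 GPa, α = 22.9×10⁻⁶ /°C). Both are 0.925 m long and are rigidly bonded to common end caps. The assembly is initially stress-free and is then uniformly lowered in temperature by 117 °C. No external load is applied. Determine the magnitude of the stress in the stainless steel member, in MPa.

The aluminium has the larger α, so on cooling it would change length more than the stainless steel if both were free. The rigid plates force a common final length, so the aluminium is put into tension and the stainless steel into compression, with equal and opposite forces P (no external load).
Setting the final lengths equal and cancelling L: (α₁ − α₂)ΔT = P/(A₁E₁) + P/(A₂E₂).
|α₁ − α₂|·ΔT = 6.8×10⁻⁶ × 117 = 0.0007956.
1/(A₁E₁) + 1/(A₂E₂) = 1/(950×198×10³) + 1/(265×72×10³) = 5.773×10⁻⁸ N⁻¹.
So P = 0.0007956 / 5.773×10⁻⁸ = 13.78 kN.
σ_{stainless steel} = P/A₁ = 13780/950 = 14.51 MPa, compressive.

σ ≈ 14.5 MPa (compressive)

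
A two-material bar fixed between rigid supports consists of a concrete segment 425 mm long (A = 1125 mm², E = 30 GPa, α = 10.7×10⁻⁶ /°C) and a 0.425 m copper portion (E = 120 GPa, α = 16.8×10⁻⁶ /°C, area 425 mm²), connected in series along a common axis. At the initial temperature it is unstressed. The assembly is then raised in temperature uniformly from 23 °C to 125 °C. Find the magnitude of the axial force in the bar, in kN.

P ≈ 57 kN (compressive)

If the supports were absent, the total length change would be Σ αᵢΔT Lᵢ = 10.7×10⁻⁶×102×425 + 16.8×10⁻⁶×102×425 = 1.192 mm.
The walls prevent any net length change, so an axial force P (same in every segment) develops. Compatibility: P · Σ Lᵢ/(AᵢEᵢ) = δ_free.
Σ Lᵢ/(AᵢEᵢ) = 425/(1125×30×10³) + 425/(425×120×10³) = 2.093×10⁻⁵ mm/N.
P = 1.192 / 2.093×10⁻⁵ = 56970 N = 56.97 kN, compressive.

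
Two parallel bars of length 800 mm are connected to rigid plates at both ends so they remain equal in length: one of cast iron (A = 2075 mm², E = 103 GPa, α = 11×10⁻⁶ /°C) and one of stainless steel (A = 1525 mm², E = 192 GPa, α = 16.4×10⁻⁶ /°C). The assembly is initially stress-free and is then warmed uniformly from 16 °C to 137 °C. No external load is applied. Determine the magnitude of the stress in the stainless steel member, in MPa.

The stainless steel has the larger α, so on heating it would change length more than the cast iron if both were free. The rigid plates force a common final length, so the stainless steel is put into compression and the cast iron into tension, with equal and opposite forces P (no external load).
Compatibility of the two members (thermal + elastic change equal): (α₁ − α₂)ΔT = P·[1/(A₁E₁) + 1/(A₂E₂)].
|α₁ − α₂|·ΔT = 5.4×10⁻⁶ × 121 = 0.0006534.
1/(A₁E₁) + 1/(A₂E₂) = 1/(2075×103×10³) + 1/(1525×192×10³) = 8.094×10⁻⁹ N⁻¹.
P = 0.0006534 / 8.094×10⁻⁹ = 80720 N = 80.72 kN.
σ_{stainless steel} = P/A₂ = 80720/1525 = 52.93 MPa, compressive.

σ ≈ 52.9 MPa (compressive)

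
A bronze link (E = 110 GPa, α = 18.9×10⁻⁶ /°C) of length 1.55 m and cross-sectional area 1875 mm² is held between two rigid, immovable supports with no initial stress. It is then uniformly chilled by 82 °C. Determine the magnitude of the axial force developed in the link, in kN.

Full restraint means ε = 0, so the stress is σ = EαΔT = 110×10³ × 18.9×10⁻⁶ × 82 = 170.5 MPa.
Then P = σA = 170.5 × 1875 mm² = 319.6 kN, tensile.

P ≈ 320 kN (tensile)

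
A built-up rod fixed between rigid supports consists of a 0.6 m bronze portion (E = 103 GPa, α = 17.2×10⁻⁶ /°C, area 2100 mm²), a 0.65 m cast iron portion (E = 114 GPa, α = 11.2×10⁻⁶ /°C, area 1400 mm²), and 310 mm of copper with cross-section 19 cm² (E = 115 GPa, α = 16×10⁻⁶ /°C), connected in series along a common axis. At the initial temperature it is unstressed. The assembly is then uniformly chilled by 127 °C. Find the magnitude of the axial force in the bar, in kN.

Free thermal contraction of the whole bar: Σ αᵢΔT Lᵢ = 17.2×10⁻⁶×127×600 + 11.2×10⁻⁶×127×650 + 16×10⁻⁶×127×310 = 2.865 mm.
The walls prevent any net length change, so an axial force P (same in every segment) develops. Compatibility: P · Σ Lᵢ/(AᵢEᵢ) = δ_free.
Σ Lᵢ/(AᵢEᵢ) = 600/(2100×103×10³) + 650/(1400×114×10³) + 310/(1900×115×10³) = 8.265×10⁻⁶ mm/N.
Hence P = δ_free / Σ(L/AE) = 2.865/8.265×10⁻⁶ = 346.6 kN (tensile).

P ≈ 347 kN (tensile)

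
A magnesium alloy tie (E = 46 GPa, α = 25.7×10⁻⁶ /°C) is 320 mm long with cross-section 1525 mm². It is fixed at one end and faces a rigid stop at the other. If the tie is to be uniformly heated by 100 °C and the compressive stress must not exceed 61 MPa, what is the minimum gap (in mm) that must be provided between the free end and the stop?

With no wall the tie would lengthen by αΔT L = 25.7×10⁻⁶ × 100 × 320 = 0.8224 mm.
At the allowable stress the elastic shortening the wall may impose is σL/E = 61 × 320 / (46×10³) = 0.4243 mm.
So the gap has to take up the difference, g_min = δ_free − σL/E = 0.8224 − 0.4243 = 0.3981 mm.

g ≈ 0.398 mm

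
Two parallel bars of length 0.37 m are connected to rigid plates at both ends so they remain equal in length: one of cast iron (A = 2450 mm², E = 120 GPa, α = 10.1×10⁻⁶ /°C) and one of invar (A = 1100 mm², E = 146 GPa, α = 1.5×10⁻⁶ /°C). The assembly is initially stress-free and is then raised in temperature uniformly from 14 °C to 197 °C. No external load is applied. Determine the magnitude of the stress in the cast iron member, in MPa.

σ ≈ 66.7 MPa (compressive)

Equilibrium of a rigid end plate with no external load gives equal and opposite internal forces ±P in the two members. Since α_{cast iron} > α_{invar}, heating drives the cast iron into compression and the invar into tension.
Compatibility of the two members (thermal + elastic change equal): (α₁ − α₂)ΔT = P·[1/(A₁E₁) + 1/(A₂E₂)].
|α₁ − α₂|·ΔT = 8.6×10⁻⁶ × 183 = 0.001574.
1/(A₁E₁) + 1/(A₂E₂) = 1/(2450×120×10³) + 1/(1100×146×10³) = 9.628×10⁻⁹ N⁻¹.
So P = 0.001574 / 9.628×10⁻⁹ = 163.5 kN.
σ_{cast iron} = P/A₁ = 163500/2450 = 66.72 MPa, compressive.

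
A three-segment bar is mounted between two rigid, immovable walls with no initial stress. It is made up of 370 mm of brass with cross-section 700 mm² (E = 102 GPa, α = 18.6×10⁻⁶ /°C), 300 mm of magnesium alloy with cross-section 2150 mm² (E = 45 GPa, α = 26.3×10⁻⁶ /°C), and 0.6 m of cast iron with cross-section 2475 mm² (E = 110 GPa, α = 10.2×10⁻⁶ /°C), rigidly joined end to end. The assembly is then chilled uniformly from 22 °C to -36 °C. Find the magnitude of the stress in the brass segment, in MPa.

If the supports were absent, the total length change would be Σ αᵢΔT Lᵢ = 18.6×10⁻⁶×58×370 + 26.3×10⁻⁶×58×300 + 10.2×10⁻⁶×58×600 = 1.212 mm.
The walls prevent any net length change, so an axial force P (same in every segment) develops. Compatibility: P · Σ Lᵢ/(AᵢEᵢ) = δ_free.
Σ Lᵢ/(AᵢEᵢ) = 370/(700×102×10³) + 300/(2150×45×10³) + 600/(2475×110×10³) = 1.049×10⁻⁵ mm/N.
Hence P = δ_free / Σ(L/AE) = 1.212/1.049×10⁻⁵ = 115.5 kN (tensile).
σ_{brass} = P / A = 115500 / 700 = 165.1 MPa.

σ ≈ 165 MPa (tensile)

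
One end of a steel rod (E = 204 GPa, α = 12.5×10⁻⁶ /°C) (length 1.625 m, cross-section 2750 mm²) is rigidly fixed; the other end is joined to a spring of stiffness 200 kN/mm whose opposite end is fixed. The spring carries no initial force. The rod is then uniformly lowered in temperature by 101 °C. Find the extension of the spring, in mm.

δ ≈ 1.3 mm

The unrestrained thermal change is αΔT L = 12.5×10⁻⁶ × 101 × 1625 = 2.052 mm.
Let P be the tensile force in the spring. The rod extends elastically by PL/(AE) and the spring stretches by P/k; together these equal δ_free.
So P = δ_free / [L/(AE) + 1/k] = 2.052 / [ 1625/(2750×204×10³) + 1/(200×10³) ].
P = 2.052 / 7.897×10⁻⁶ = 259800 N.
Spring extension = P/k = 259800/(200×10³) = 1.299 mm.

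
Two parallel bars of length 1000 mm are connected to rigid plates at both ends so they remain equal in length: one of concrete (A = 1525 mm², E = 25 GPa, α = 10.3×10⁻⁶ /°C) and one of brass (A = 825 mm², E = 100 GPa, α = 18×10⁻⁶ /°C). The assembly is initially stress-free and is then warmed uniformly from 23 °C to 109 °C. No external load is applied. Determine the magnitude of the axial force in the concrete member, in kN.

The brass has the larger α, so on heating it would change length more than the concrete if both were free. The rigid plates force a common final length, so the brass is put into compression and the concrete into tension, with equal and opposite forces P (no external load).
Equating the net (thermal + elastic) strains gives |α₁ − α₂|·ΔT = P·[1/(A₁E₁) + 1/(A₂E₂)].
|α₁ − α₂|·ΔT = 7.7×10⁻⁶ × 86 = 0.0006622.
1/(A₁E₁) + 1/(A₂E₂) = 1/(1525×25×10³) + 1/(825×100×10³) = 3.835×10⁻⁸ N⁻¹.
So P = 0.0006622 / 3.835×10⁻⁸ = 17.27 kN.

P ≈ 17.3 kN (tensile in the concrete)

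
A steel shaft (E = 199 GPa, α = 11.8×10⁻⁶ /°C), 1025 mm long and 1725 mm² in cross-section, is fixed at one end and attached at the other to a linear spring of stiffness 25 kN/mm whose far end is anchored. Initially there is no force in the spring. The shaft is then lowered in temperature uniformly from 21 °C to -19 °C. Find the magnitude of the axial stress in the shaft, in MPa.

σ ≈ 6.52 MPa (tensile)

The unrestrained thermal change is αΔT L = 11.8×10⁻⁶ × 40 × 1025 = 0.4838 mm.
Let P be the tensile force in the spring. The shaft extends elastically by PL/(AE) and the spring stretches by P/k; together these equal δ_free.
So P = δ_free / [L/(AE) + 1/k] = 0.4838 / [ 1025/(1725×199×10³) + 1/(25×10³) ].
P = 0.4838 / 4.299×10⁻⁵ = 11250 N.
σ = P/A = 11250/1725 = 6.525 MPa.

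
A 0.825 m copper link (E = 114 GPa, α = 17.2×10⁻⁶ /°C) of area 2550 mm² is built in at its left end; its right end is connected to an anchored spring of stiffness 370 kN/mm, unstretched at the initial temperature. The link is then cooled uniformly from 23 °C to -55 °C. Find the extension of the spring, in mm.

The unrestrained thermal change is αΔT L = 17.2×10⁻⁶ × 78 × 825 = 1.107 mm.
With a force P in the spring, the elastic change of the link is PL/(AE) and that of the spring is P/k; compatibility requires their sum to equal δ_free.
So P = δ_free / [L/(AE) + 1/k] = 1.107 / [ 825/(2550×114×10³) + 1/(370×10³) ].
P = 1.107 / 5.541×10⁻⁶ = 199800 N.
Spring extension = P/k = 199800/(370×10³) = 0.5399 mm.

δ ≈ 0.54 mm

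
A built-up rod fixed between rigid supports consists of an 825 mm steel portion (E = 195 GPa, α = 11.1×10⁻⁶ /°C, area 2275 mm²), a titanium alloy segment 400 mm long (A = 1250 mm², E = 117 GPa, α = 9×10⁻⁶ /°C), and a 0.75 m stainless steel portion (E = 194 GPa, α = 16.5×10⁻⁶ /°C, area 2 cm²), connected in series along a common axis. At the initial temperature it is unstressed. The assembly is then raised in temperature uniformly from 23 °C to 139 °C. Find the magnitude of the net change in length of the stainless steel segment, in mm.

|ΔL| ≈ 0.92 mm

Free thermal expansion of the whole bar: Σ αᵢΔT Lᵢ = 11.1×10⁻⁶×116×825 + 9×10⁻⁶×116×400 + 16.5×10⁻⁶×116×750 = 2.915 mm.
Since the ends are fixed, an axial force P builds up, equal in every segment, with P · Σ Lᵢ/(AᵢEᵢ) = δ_free.
Σ Lᵢ/(AᵢEᵢ) = 825/(2275×195×10³) + 400/(1250×117×10³) + 750/(200×194×10³) = 2.392×10⁻⁵ mm/N.
P = 2.915 / 2.392×10⁻⁵ = 121900 N = 121.9 kN, compressive.
For the stainless steel segment, free thermal change = 16.5×10⁻⁶×116×750 = 1.435 mm and elastic change from P = 121900×750/(200×194×10³) = 2.355 mm; these oppose, so the net change is 0.92 mm (segment shortens).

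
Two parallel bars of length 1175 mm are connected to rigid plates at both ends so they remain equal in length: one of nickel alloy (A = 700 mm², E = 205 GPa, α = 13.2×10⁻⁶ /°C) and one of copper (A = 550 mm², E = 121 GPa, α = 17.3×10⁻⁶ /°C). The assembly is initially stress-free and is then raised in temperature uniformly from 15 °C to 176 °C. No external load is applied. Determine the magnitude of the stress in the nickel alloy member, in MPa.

Both members must finish at the same length. With the larger α, the copper tends to over-expand; the plates restrain it, putting the copper in compression and the nickel alloy in tension. With no external load the two internal forces are equal and opposite, magnitude P.
Compatibility of the two members (thermal + elastic change equal): (α₁ − α₂)ΔT = P·[1/(A₁E₁) + 1/(A₂E₂)].
|α₁ − α₂|·ΔT = 4.1×10⁻⁶ × 161 = 0.0006601.
1/(A₁E₁) + 1/(A₂E₂) = 1/(700×205×10³) + 1/(550×121×10³) = 2.199×10⁻⁸ N⁻¹.
P = 0.0006601 / 2.199×10⁻⁸ = 30010 N = 30.01 kN.
σ_{nickel alloy} = P/A₁ = 30010/700 = 42.87 MPa, tensile.

σ ≈ 42.9 MPa (tensile)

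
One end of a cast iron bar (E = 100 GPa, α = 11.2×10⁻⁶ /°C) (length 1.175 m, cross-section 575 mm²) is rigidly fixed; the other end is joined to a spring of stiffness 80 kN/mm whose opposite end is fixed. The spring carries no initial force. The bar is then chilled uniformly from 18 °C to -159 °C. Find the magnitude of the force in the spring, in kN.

Free thermal contraction: δ_free = αΔT L = 11.2×10⁻⁶ × 177 × 1175 = 2.329 mm.
Let P be the tensile force in the spring. The bar extends elastically by PL/(AE) and the spring stretches by P/k; together these equal δ_free.
P [ L/(AE) + 1/k ] = δ_free → P [ 1175/(575×100×10³) + 1/(80×10³) ] = 2.329.
P = 2.329 / 3.293×10⁻⁵ = 70730 N.

P ≈ 70.7 kN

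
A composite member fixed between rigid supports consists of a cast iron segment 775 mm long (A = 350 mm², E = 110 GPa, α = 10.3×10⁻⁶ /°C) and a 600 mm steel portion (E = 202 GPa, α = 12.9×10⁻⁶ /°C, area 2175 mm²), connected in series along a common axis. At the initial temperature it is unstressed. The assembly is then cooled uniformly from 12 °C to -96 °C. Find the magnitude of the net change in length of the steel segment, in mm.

With the walls removed the bar would change length by δ_free = Σ αᵢΔT Lᵢ = 10.3×10⁻⁶×108×775 + 12.9×10⁻⁶×108×600 = 1.698 mm.
The walls prevent any net length change, so an axial force P (same in every segment) develops. Compatibility: P · Σ Lᵢ/(AᵢEᵢ) = δ_free.
The series flexibility is Σ Lᵢ/(AᵢEᵢ) = 775/(350×110×10³) + 600/(2175×202×10³) = 2.15×10⁻⁵ mm/N.
Hence P = δ_free / Σ(L/AE) = 1.698/2.15×10⁻⁵ = 78.99 kN (tensile).
For the steel segment, free thermal change = 12.9×10⁻⁶×108×600 = 0.8359 mm and elastic change from P = 78990×600/(2175×202×10³) = 0.1079 mm; these oppose, so the net change is 0.728 mm (segment shortens).

|ΔL| ≈ 0.728 mm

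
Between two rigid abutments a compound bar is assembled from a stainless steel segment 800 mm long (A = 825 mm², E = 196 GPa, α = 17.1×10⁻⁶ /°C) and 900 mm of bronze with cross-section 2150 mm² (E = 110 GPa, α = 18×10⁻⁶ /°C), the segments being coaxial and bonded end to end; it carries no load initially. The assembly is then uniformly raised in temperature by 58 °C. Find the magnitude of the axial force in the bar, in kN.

P ≈ 198 kN (compressive)

With the walls removed the bar would change length by δ_free = Σ αᵢΔT Lᵢ = 17.1×10⁻⁶×58×800 + 18×10⁻⁶×58×900 = 1.733 mm.
The walls prevent any net length change, so an axial force P (same in every segment) develops. Compatibility: P · Σ Lᵢ/(AᵢEᵢ) = δ_free.
Σ Lᵢ/(AᵢEᵢ) = 800/(825×196×10³) + 900/(2150×110×10³) = 8.753×10⁻⁶ mm/N.
So P = 1.733 / 8.753×10⁻⁶ = 198 kN, compressive.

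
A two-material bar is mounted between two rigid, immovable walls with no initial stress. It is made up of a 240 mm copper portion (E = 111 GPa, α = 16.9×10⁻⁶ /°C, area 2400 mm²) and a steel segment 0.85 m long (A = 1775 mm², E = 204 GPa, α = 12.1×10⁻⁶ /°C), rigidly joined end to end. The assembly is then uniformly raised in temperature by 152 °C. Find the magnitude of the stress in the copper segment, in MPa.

Free thermal expansion of the whole bar: Σ αᵢΔT Lᵢ = 16.9×10⁻⁶×152×240 + 12.1×10⁻⁶×152×850 = 2.18 mm.
The walls prevent any net length change, so an axial force P (same in every segment) develops. Compatibility: P · Σ Lᵢ/(AᵢEᵢ) = δ_free.
The series flexibility is Σ Lᵢ/(AᵢEᵢ) = 240/(2400×111×10³) + 850/(1775×204×10³) = 3.248×10⁻⁶ mm/N.
P = 2.18 / 3.248×10⁻⁶ = 671100 N = 671.1 kN, compressive.
σ_{copper} = P / A = 671100 / 2400 = 279.6 MPa.

σ ≈ 280 MPa (compressive)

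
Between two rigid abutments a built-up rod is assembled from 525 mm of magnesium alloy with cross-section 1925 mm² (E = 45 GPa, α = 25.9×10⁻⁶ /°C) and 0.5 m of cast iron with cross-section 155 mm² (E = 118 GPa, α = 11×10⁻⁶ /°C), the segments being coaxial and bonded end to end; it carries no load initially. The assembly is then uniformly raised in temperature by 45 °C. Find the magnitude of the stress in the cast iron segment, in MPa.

Free thermal expansion of the whole bar: Σ αᵢΔT Lᵢ = 25.9×10⁻⁶×45×525 + 11×10⁻⁶×45×500 = 0.8594 mm.
The walls prevent any net length change, so an axial force P (same in every segment) develops. Compatibility: P · Σ Lᵢ/(AᵢEᵢ) = δ_free.
Σ Lᵢ/(AᵢEᵢ) = 525/(1925×45×10³) + 500/(155×118×10³) = 3.34×10⁻⁵ mm/N.
P = 0.8594 / 3.34×10⁻⁵ = 25730 N = 25.73 kN, compressive.
σ_{cast iron} = P / A = 25730 / 155 = 166 MPa.

σ ≈ 166 MPa (compressive)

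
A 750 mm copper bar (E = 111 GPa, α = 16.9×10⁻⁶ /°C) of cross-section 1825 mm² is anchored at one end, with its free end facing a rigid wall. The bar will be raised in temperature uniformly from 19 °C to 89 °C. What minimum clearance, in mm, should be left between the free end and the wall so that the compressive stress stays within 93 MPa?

g ≈ 0.259 mm

With no wall the bar would lengthen by αΔT L = 16.9×10⁻⁶ × 70 × 750 = 0.8872 mm.
At the allowable stress the elastic shortening the wall may impose is σL/E = 93 × 750 / (111×10³) = 0.6284 mm.
The gap must absorb the remainder: g_min = 0.8872 − 0.6284 = 0.2589 mm.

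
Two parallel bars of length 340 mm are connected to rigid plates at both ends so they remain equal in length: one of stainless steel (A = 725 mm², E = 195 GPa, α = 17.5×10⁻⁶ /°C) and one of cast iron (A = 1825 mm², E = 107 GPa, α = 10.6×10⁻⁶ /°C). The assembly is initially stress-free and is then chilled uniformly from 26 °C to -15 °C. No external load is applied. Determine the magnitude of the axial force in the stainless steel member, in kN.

P ≈ 23.2 kN (tensile in the stainless steel)

The stainless steel has the larger α, so on cooling it would change length more than the cast iron if both were free. The rigid plates force a common final length, so the stainless steel is put into tension and the cast iron into compression, with equal and opposite forces P (no external load).
Equating the net (thermal + elastic) strains gives |α₁ − α₂|·ΔT = P·[1/(A₁E₁) + 1/(A₂E₂)].
|α₁ − α₂|·ΔT = 6.9×10⁻⁶ × 41 = 0.0002829.
1/(A₁E₁) + 1/(A₂E₂) = 1/(725×195×10³) + 1/(1825×107×10³) = 1.219×10⁻⁸ N⁻¹.
So P = 0.0002829 / 1.219×10⁻⁸ = 23.2 kN.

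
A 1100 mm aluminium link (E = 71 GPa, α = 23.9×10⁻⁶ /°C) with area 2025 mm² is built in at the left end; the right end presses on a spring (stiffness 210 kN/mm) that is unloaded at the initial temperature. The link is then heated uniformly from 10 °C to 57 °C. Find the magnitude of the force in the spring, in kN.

P ≈ 99.5 kN

The unrestrained thermal change is αΔT L = 23.9×10⁻⁶ × 47 × 1100 = 1.236 mm.
With a force P in the spring, the elastic change of the link is PL/(AE) and that of the spring is P/k; compatibility requires their sum to equal δ_free.
So P = δ_free / [L/(AE) + 1/k] = 1.236 / [ 1100/(2025×71×10³) + 1/(210×10³) ].
P = 1.236 / 1.241×10⁻⁵ = 99550 N.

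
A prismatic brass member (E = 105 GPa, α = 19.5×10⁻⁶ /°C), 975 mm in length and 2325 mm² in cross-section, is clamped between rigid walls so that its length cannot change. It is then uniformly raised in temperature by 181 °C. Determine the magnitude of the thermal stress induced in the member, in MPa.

σ ≈ 371 MPa (compressive)

With length fixed, the mechanical strain must cancel the thermal strain αΔT = 19.5×10⁻⁶ × 181 = 3529.5×10⁻⁶.
Hence σ = E·αΔT = 105×10³ × 3529.5×10⁻⁶ = 370.6 MPa, compressive.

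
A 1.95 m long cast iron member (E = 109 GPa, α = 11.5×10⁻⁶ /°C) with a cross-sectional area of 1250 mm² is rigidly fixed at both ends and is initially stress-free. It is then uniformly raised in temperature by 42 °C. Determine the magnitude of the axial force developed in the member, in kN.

P ≈ 65.8 kN (compressive)

With zero net strain, σ = E·αΔT = 109 GPa × 11.5×10⁻⁶ × 42 = 52.65 MPa.
Axial force P = σA = 52.65 × 1250 = 65810 N = 65.81 kN, compressive.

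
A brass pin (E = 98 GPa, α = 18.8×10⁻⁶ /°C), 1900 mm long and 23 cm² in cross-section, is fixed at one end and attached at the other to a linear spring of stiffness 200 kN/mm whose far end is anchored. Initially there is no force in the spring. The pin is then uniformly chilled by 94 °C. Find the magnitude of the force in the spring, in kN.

P ≈ 250 kN

Free thermal contraction: δ_free = αΔT L = 18.8×10⁻⁶ × 94 × 1900 = 3.358 mm.
Let P be the tensile force in the spring. The pin extends elastically by PL/(AE) and the spring stretches by P/k; together these equal δ_free.
P [ L/(AE) + 1/k ] = δ_free → P [ 1900/(2300×98×10³) + 1/(200×10³) ] = 3.358.
P = 3.358 / 1.343×10⁻⁵ = 250000 N.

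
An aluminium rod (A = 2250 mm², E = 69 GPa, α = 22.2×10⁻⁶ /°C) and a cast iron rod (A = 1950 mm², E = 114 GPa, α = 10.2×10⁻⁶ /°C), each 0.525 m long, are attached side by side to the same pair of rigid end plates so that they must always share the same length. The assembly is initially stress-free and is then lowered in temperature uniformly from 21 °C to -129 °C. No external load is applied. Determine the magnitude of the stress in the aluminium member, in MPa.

σ ≈ 73.1 MPa (tensile)

The aluminium has the larger α, so on cooling it would change length more than the cast iron if both were free. The rigid plates force a common final length, so the aluminium is put into tension and the cast iron into compression, with equal and opposite forces P (no external load).
Equating the net (thermal + elastic) strains gives |α₁ − α₂|·ΔT = P·[1/(A₁E₁) + 1/(A₂E₂)].
|α₁ − α₂|·ΔT = 12×10⁻⁶ × 150 = 0.0018.
1/(A₁E₁) + 1/(A₂E₂) = 1/(2250×69×10³) + 1/(1950×114×10³) = 1.094×10⁻⁸ N⁻¹.
P = 0.0018 / 1.094×10⁻⁸ = 164500 N = 164.5 kN.
σ_{aluminium} = P/A₁ = 164500/2250 = 73.13 MPa, tensile.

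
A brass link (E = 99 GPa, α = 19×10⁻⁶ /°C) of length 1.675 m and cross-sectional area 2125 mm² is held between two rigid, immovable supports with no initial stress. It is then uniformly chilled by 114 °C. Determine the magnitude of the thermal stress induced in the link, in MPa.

The supports are rigid, so the total axial strain is zero. The restrained thermal strain is ε = αΔT = 19×10⁻⁶ × 114 = 2166×10⁻⁶.
σ = EαΔT = 99×10³ × 19×10⁻⁶ × 114 = 214.4 MPa (tensile; the link is trying to contract).

σ ≈ 214 MPa (tensile)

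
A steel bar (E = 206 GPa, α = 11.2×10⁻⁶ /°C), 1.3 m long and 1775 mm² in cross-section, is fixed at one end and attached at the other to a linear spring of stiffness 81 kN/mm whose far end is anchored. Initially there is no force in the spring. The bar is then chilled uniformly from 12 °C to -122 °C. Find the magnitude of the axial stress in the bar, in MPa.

σ ≈ 69.1 MPa (tensile)

If the spring were absent the bar would shorten by αΔT L = 11.2×10⁻⁶ × 134 × 1300 = 1.951 mm.
Let P be the tensile force in the spring. The bar extends elastically by PL/(AE) and the spring stretches by P/k; together these equal δ_free.
P [ L/(AE) + 1/k ] = δ_free → P [ 1300/(1775×206×10³) + 1/(81×10³) ] = 1.951.
P = 1.951 / 1.59×10⁻⁵ = 122700 N.
σ = P/A = 122700/1775 = 69.13 MPa.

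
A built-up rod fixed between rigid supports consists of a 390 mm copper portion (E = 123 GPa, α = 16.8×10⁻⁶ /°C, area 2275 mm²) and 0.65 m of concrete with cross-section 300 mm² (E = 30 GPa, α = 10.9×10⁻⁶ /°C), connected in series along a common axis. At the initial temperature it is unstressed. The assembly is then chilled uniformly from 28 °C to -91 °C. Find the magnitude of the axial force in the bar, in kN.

With the walls removed the bar would change length by δ_free = Σ αᵢΔT Lᵢ = 16.8×10⁻⁶×119×390 + 10.9×10⁻⁶×119×650 = 1.623 mm.
The walls prevent any net length change, so an axial force P (same in every segment) develops. Compatibility: P · Σ Lᵢ/(AᵢEᵢ) = δ_free.
The series flexibility is Σ Lᵢ/(AᵢEᵢ) = 390/(2275×123×10³) + 650/(300×30×10³) = 7.362×10⁻⁵ mm/N.
So P = 1.623 / 7.362×10⁻⁵ = 22.04 kN, tensile.

P ≈ 22 kN (tensile)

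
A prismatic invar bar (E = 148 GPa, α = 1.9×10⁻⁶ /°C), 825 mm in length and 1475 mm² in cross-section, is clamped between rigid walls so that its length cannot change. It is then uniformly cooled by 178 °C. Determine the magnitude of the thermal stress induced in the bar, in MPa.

σ ≈ 50.1 MPa (tensile)

Because both ends are immovable the net strain is zero, and the suppressed thermal strain is αΔT = 1.9×10⁻⁶ × 178 = 338.2×10⁻⁶.
The stress required to suppress this strain is σ = Eε = 148×10³ × 338.2×10⁻⁶ = 50.05 MPa, tensile since the bar is trying to contract.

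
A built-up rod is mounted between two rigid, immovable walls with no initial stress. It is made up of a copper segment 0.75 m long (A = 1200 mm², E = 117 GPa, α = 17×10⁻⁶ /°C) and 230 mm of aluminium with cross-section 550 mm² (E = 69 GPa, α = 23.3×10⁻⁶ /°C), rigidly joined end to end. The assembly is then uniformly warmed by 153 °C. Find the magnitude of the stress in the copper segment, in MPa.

With the walls removed the bar would change length by δ_free = Σ αᵢΔT Lᵢ = 17×10⁻⁶×153×750 + 23.3×10⁻⁶×153×230 = 2.771 mm.
Since the ends are fixed, an axial force P builds up, equal in every segment, with P · Σ Lᵢ/(AᵢEᵢ) = δ_free.
Σ Lᵢ/(AᵢEᵢ) = 750/(1200×117×10³) + 230/(550×69×10³) = 1.14×10⁻⁵ mm/N.
Hence P = δ_free / Σ(L/AE) = 2.771/1.14×10⁻⁵ = 243 kN (compressive).
σ_{copper} = P / A = 243000 / 1200 = 202.5 MPa.

σ ≈ 202 MPa (compressive)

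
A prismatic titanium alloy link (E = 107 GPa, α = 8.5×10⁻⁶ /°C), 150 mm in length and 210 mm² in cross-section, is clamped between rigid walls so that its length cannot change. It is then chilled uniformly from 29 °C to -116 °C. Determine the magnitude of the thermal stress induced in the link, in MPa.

Because both ends are immovable the net strain is zero, and the suppressed thermal strain is αΔT = 8.5×10⁻⁶ × 145 = 1232.5×10⁻⁶.
σ = EαΔT = 107×10³ × 8.5×10⁻⁶ × 145 = 131.9 MPa (tensile; the link is trying to contract).

σ ≈ 132 MPa (tensile)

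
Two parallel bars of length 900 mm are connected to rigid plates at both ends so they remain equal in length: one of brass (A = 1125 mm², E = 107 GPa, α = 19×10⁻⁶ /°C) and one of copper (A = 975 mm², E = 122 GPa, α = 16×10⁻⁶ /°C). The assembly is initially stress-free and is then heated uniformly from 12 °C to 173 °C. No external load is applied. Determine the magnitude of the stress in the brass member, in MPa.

Both members must finish at the same length. With the larger α, the brass tends to over-expand; the plates restrain it, putting the brass in compression and the copper in tension. With no external load the two internal forces are equal and opposite, magnitude P.
Compatibility of the two members (thermal + elastic change equal): (α₁ − α₂)ΔT = P·[1/(A₁E₁) + 1/(A₂E₂)].
|α₁ − α₂|·ΔT = 3×10⁻⁶ × 161 = 0.000483.
1/(A₁E₁) + 1/(A₂E₂) = 1/(1125×107×10³) + 1/(975×122×10³) = 1.671×10⁻⁸ N⁻¹.
So P = 0.000483 / 1.671×10⁻⁸ = 28.9 kN.
σ_{brass} = P/A₁ = 28900/1125 = 25.69 MPa, compressive.

σ ≈ 25.7 MPa (compressive)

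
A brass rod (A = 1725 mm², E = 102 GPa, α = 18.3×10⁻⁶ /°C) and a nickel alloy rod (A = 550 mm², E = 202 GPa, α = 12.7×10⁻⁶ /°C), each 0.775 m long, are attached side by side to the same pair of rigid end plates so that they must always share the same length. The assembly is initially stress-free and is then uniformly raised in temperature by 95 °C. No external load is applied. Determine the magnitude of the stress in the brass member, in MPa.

Both members must finish at the same length. With the larger α, the brass tends to over-expand; the plates restrain it, putting the brass in compression and the nickel alloy in tension. With no external load the two internal forces are equal and opposite, magnitude P.
Compatibility of the two members (thermal + elastic change equal): (α₁ − α₂)ΔT = P·[1/(A₁E₁) + 1/(A₂E₂)].
|α₁ − α₂|·ΔT = 5.6×10⁻⁶ × 95 = 0.000532.
1/(A₁E₁) + 1/(A₂E₂) = 1/(1725×102×10³) + 1/(550×202×10³) = 1.468×10⁻⁸ N⁻¹.
P = 0.000532 / 1.468×10⁻⁸ = 36230 N = 36.23 kN.
σ_{brass} = P/A₁ = 36230/1725 = 21 MPa, compressive.

σ ≈ 21 MPa (compressive)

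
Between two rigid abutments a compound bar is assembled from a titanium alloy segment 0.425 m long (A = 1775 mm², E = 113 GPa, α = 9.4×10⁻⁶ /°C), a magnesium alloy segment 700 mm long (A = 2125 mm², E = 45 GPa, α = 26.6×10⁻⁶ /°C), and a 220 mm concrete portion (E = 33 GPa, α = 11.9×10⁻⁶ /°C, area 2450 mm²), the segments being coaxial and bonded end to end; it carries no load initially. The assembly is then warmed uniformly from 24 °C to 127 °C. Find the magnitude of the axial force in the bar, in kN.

Free thermal expansion of the whole bar: Σ αᵢΔT Lᵢ = 9.4×10⁻⁶×103×425 + 26.6×10⁻⁶×103×700 + 11.9×10⁻⁶×103×220 = 2.599 mm.
The rigid supports impose zero overall length change; the single axial force P common to all segments must satisfy P Σ Lᵢ/(AᵢEᵢ) = δ_free.
Σ Lᵢ/(AᵢEᵢ) = 425/(1775×113×10³) + 700/(2125×45×10³) + 220/(2450×33×10³) = 1.216×10⁻⁵ mm/N.
Hence P = δ_free / Σ(L/AE) = 2.599/1.216×10⁻⁵ = 213.7 kN (compressive).

P ≈ 214 kN (compressive)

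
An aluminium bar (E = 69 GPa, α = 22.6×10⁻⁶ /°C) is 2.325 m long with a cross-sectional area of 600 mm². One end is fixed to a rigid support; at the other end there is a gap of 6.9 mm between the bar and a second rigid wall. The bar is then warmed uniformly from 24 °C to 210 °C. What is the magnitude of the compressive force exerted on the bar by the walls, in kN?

Unrestrained expansion: δ_free = αΔT L = 22.6×10⁻⁶ × 186 × 2325 = 9.773 mm.
This exceeds the 6.9 mm gap, so the wall pushes back. The portion of expansion that must be recovered elastically is δ_free − gap = 9.773 − 6.9 = 2.873 mm.
So σ = E(δ_free − g)/L = 69×10³ × 2.873/2325 = 85.27 MPa.
P = σA = 85.27 × 600 = 51.16 kN.

P ≈ 51.2 kN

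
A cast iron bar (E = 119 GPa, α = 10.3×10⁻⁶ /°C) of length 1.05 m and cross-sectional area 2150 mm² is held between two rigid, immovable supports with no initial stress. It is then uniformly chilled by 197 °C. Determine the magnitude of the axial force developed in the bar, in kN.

The ends cannot move, so σ = EαΔT = 119×10³ × 10.3×10⁻⁶ × 197 = 241.5 MPa.
P = AEαΔT = 2150 × 119×10³ × 10.3×10⁻⁶ × 197 = 519.1 kN (tensile).

P ≈ 519 kN (tensile)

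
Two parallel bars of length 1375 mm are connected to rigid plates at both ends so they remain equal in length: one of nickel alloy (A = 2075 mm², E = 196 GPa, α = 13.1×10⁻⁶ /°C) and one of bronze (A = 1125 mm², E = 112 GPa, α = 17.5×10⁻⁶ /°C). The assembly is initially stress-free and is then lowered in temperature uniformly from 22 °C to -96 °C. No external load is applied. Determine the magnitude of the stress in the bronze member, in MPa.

σ ≈ 44.4 MPa (tensile)

Both members must finish at the same length. With the larger α, the bronze tends to over-contract; the plates restrain it, putting the bronze in tension and the nickel alloy in compression. With no external load the two internal forces are equal and opposite, magnitude P.
Compatibility of the two members (thermal + elastic change equal): (α₁ − α₂)ΔT = P·[1/(A₁E₁) + 1/(A₂E₂)].
|α₁ − α₂|·ΔT = 4.4×10⁻⁶ × 118 = 0.0005192.
1/(A₁E₁) + 1/(A₂E₂) = 1/(2075×196×10³) + 1/(1125×112×10³) = 1.04×10⁻⁸ N⁻¹.
P = 0.0005192 / 1.04×10⁻⁸ = 49950 N = 49.95 kN.
σ_{bronze} = P/A₂ = 49950/1125 = 44.4 MPa, tensile.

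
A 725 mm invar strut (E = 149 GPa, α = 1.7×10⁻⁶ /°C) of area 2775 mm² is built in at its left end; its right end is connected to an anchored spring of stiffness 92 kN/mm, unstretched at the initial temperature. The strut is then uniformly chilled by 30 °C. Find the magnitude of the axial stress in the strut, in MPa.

σ ≈ 1.06 MPa (tensile)

The unrestrained thermal change is αΔT L = 1.7×10⁻⁶ × 30 × 725 = 0.03697 mm.
Let P be the tensile force in the spring. The strut extends elastically by PL/(AE) and the spring stretches by P/k; together these equal δ_free.
P [ L/(AE) + 1/k ] = δ_free → P [ 725/(2775×149×10³) + 1/(92×10³) ] = 0.03697.
P = 0.03697 / 1.262×10⁻⁵ = 2929 N.
σ = P/A = 2929/2775 = 1.056 MPa.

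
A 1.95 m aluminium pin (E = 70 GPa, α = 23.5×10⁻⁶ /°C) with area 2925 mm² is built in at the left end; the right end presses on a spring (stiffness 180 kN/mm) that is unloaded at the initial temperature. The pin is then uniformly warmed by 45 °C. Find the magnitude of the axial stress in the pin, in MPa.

The unrestrained thermal change is αΔT L = 23.5×10⁻⁶ × 45 × 1950 = 2.062 mm.
Let P be the compressive force at the spring. The pin shortens elastically by PL/(AE) and the spring compresses by P/k; together these equal δ_free.
P [ L/(AE) + 1/k ] = δ_free → P [ 1950/(2925×70×10³) + 1/(180×10³) ] = 2.062.
P = 2.062 / 1.508×10⁻⁵ = 136800 N.
σ = P/A = 136800/2925 = 46.75 MPa.

σ ≈ 46.8 MPa (compressive)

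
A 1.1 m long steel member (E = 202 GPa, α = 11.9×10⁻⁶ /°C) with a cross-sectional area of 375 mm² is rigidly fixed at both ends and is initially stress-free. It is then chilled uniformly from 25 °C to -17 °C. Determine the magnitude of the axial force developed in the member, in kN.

P ≈ 37.9 kN (tensile)

The ends cannot move, so σ = EαΔT = 202×10³ × 11.9×10⁻⁶ × 42 = 101 MPa.
Axial force P = σA = 101 × 375 = 37860 N = 37.86 kN, tensile.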